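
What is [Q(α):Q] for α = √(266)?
[Q(α):Q] = 2

[Q(α):Q] equals the degree of the minimal polynomial of α. Here α^2 = 266 and x^2 - 266 is irreducible (d = 266 is squarefree, ≠ 1, hence not a square), so deg(m_α) = 2. Thus [Q(α):Q] = 2.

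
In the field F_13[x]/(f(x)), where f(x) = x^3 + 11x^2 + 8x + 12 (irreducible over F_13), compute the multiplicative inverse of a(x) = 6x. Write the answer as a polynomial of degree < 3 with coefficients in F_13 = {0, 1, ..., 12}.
a(x)^(-1) ≡ 11x^2 + 4x + 10 (mod f(x))

Since f is irreducible over F_13, F_13[x]/(f) is a field and a(x) ≠ 0 has an inverse. Apply the extended Euclidean algorithm to f(x) and a(x) in F_13[x]: f(x) = (11x^2 + 4x + 10)·a(x) + (12). The last nonzero remainder is the constant 12 = gcd(f, a) in F_13. Back-substituting through the division chain expresses 12 = s(x)·a(x) + t(x)·f(x) with s(x) ≡ 2x^2 + 9x + 3 (mod f), so (2x^2 + 9x + 3)·a(x) ≡ 12 (mod f). Multiplying by 12^(-1) ≡ 12 in F_13 gives a(x)^(-1) ≡ 12·(2x^2 + 9x + 3) ≡ 11x^2 + 4x + 10 (mod f). Check: (6x)·(11x^2 + 4x + 10) = x^3 + 11x^2 + 8x ≡ 1 (mod x^3 + 11x^2 + 8x + 12).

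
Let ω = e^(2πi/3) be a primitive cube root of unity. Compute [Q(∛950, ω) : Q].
[Q(∛950, ω) : Q] = 6

[Q(∛950):Q] = 3 (min poly x^3 - 950, irreducible since 950 is not a perfect cube). [Q(ω):Q] = 2 (min poly x^2 + x + 1). Since Q(∛950) ⊂ R and ω ∉ R, we have ω ∉ Q(∛950), so x^2 + x + 1 remains irreducible over Q(∛950) and [Q(∛950, ω) : Q(∛950)] = 2. By the tower law, [Q(∛950, ω) : Q] = 3 · 2 = 6. (In fact Q(∛950, ω) is the splitting field of x^3 - 950 over Q.)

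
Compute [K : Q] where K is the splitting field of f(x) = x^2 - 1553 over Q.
[K : Q] = 2

f(x) = x^2 - 1553 factors as (x - √1553)(x + √1553). The splitting field is K = Q(√1553). Since 1553 is squarefree and > 1, it is not a perfect square, so x^2 - 1553 is irreducible over Q and [Q(√1553) : Q] = 2. Hence [K : Q] = 2.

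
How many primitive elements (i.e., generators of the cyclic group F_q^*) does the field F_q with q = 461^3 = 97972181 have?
There are φ(97972180) = 37319040 primitive elements

F_q^* is cyclic of order q - 1 = 97972180. A cyclic group of order m has exactly φ(m) generators. Here m = 97972180 = 2^2 · 5 · 23 · 373 · 571, so the number of primitive elements is φ(97972180) = 37319040.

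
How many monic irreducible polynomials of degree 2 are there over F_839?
There are 351541 monic irreducible polynomials of degree 2 over F_839

Each element of F_{839^2} that lies in no proper subfield is a root of exactly one monic irreducible of degree 2 over F_839, and each such polynomial has 2 distinct roots in F_{839^2}. By Möbius inversion the count is N_839(2) = (1/2) Σ_{d|2} μ(2/d) · 839^d = (1/2)(μ(2)·839^1 + μ(1)·839^2) = 703082/2 = 351541.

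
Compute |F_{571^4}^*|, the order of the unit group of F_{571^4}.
|F_{571^4}^*| = 106302733680

F_{571^4} has 571^4 = 106302733681 elements; its multiplicative group consists of all nonzero elements, so |F_{571^4}^*| = 106302733681 - 1 = 106302733680. (It is cyclic since any finite subgroup of the multiplicative group of a field is cyclic.)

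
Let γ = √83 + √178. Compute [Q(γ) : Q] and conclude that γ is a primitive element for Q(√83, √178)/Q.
[Q(γ) : Q] = 4 (equivalently, Q(γ) = Q(√83, √178))

Obviously Q(γ) ⊆ Q(√83, √178), and [Q(√83, √178):Q] = 4 (since 83, 178 are distinct squarefree integers > 1 with 14774 not a perfect square). To show equality we compute the minimal polynomial of γ. From γ = √83 + √178: γ^2 = 83 + 2√(14774) + 178 = 261 + 2√(14774), so γ^2 - 261 = 2√(14774); squaring, (γ^2 - 261)^2 = 4·14774, i.e. γ^4 - 522γ^2 + 68121 - 59096 = 0, i.e. γ^4 - 522γ^2 + 9025 = 0. So γ is a root of x^4 - 522x^2 + 9025. This polynomial is irreducible over Q: it has no rational root (each ±√83 ± √178 is irrational), and any factorization into two quadratics over Q would force √(14774) ∈ Q (pairing opposite roots) or √83, √178 ∈ Q (other pairings), all impossible. Hence [Q(γ):Q] = 4 = [Q(√83, √178):Q], so Q(γ) = Q(√83, √178).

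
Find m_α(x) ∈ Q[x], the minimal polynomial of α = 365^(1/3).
m_α(x) = x^3 - 365

α satisfies α^3 = 365, so x^3 - 365 annihilates α. By the rational root test, a rational root p/q (in lowest terms) of x^3 - 365 would satisfy p^3 = 365 q^3, forcing q = 1 and p^3 = 365; but 365 is not a perfect cube, contradiction. A monic cubic over Q with no rational root is irreducible (any nontrivial factorization would include a linear factor). Hence x^3 - 365 is the minimal polynomial of α, and in particular [Q(α):Q] = 3.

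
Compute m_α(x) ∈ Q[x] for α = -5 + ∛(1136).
m_α(x) = x^3 + 15x^2 + 75x - 1011

Set β = α + 5 = ∛(1136), so β^3 = 1136. Then (α + 5)^3 - 1136 = 0, i.e. α is a root of g(x) = (x + 5)^3 - 1136 = x^3 + 15x^2 + 75x - 1011. Since g(x) = h(x + 5) where h(x) = x^3 - 1136, and h is irreducible over Q (because 1136 is not a perfect cube, so h has no rational root, and a monic cubic with no rational root is irreducible), g is also irreducible (irreducibility is preserved under the substitution x → x + 5). Hence m_α(x) = x^3 + 15x^2 + 75x - 1011.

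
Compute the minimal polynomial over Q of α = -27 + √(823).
m_α(x) = x^2 + 54x - 94

From α + 27 = √(823), squaring gives (α + 27)^2 = 823, i.e. α^2 + 54α + 729 = 823, so α^2 + 54α - 94 = 0. The discriminant of x^2 + 54x - 94 is (54)^2 - 4·(-94) = 2916 + 376 = 3292, and 4·(823) is not a perfect square in Q since 823 is squarefree and ≠ 1. Hence x^2 + 54x - 94 is irreducible over Q and is the minimal polynomial of α.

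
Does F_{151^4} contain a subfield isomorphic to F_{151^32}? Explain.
No: F_{151^32} is not a subfield of F_{151^4}

F_{p^m} embeds in F_{p^n} iff m | n. Here 32 ∤ 4 (since 4 = 0·32 + 4 with remainder 4 ≠ 0), so F_{151^32} is not a subfield of F_{151^4}. Equivalently: if it were, the tower law would give 32 = [F_{151^32}:F_151] dividing [F_{151^4}:F_151] = 4, contradiction.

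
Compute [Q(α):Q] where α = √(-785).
[Q(α):Q] = 2

[Q(α):Q] equals the degree of the minimal polynomial of α. Here α^2 = -785 and x^2 + 785 is irreducible (d = -785 is squarefree, ≠ 1, hence not a square), so deg(m_α) = 2. Thus [Q(α):Q] = 2.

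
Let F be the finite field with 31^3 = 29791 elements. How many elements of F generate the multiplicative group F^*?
There are φ(29790) = 7920 primitive elements

F_q^* is cyclic of order q - 1 = 29790. A cyclic group of order m has exactly φ(m) generators. Here m = 29790 = 2 · 3^2 · 5 · 331, so the number of primitive elements is φ(29790) = 7920.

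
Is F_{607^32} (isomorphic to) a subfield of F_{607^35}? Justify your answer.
No: F_{607^32} is not a subfield of F_{607^35}

F_{p^m} embeds in F_{p^n} iff m | n. Here 32 ∤ 35 (since 35 = 1·32 + 3 with remainder 3 ≠ 0), so F_{607^32} is not a subfield of F_{607^35}. Equivalently: if it were, the tower law would give 32 = [F_{607^32}:F_607] dividing [F_{607^35}:F_607] = 35, contradiction.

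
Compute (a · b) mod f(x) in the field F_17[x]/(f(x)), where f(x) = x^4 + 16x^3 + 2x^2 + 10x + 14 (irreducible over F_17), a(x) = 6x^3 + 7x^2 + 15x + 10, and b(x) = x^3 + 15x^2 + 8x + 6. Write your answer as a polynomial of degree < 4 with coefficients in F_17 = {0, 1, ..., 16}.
a · b ≡ 14x^3 + 6x^2 + 14x + 4 (mod f(x))

Multiply in F_17[x]: a(x)·b(x) = (6x^3 + 7x^2 + 15x + 10)·(x^3 + 15x^2 + 8x + 6) = 6x^6 + 12x^5 + 15x^4 + 4x^3 + 6x^2 + 9. This has degree ≥ 4, so divide by f(x) over F_17: 6x^6 + 12x^5 + 15x^4 + 4x^3 + 6x^2 + 9 = (6x^2 + x + 4)·(x^4 + 16x^3 + 2x^2 + 10x + 14) + (14x^3 + 6x^2 + 14x + 4). Hence a·b ≡ 14x^3 + 6x^2 + 14x + 4 (mod f). (F_17[x]/(f) is a field with 17^4 = 83521 elements since f is irreducible of degree 4.)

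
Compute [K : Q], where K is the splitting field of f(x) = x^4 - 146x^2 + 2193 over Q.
[K : Q] = 4

Solving the quadratic in x^2: x^2 = (146 ± √(146^2 - 4·2193))/2 = (146 ± √12544)/2 = (146 ± 112)/2, giving x^2 = 129 or x^2 = 17. So f(x) = (x^2 - 129)(x^2 - 17) and the roots of f are ±√129, ±√17. Hence the splitting field is K = Q(√129, √17). Since 129 and 17 are distinct squarefree integers > 1, their product 2193 is not a perfect square, so √17 ∉ Q(√129). By the tower law [K:Q] = [Q(√129,√17):Q(√129)] · [Q(√129):Q] = 2 · 2 = 4.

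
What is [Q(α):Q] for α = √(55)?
[Q(α):Q] = 2

[Q(α):Q] equals the degree of the minimal polynomial of α. Here α^2 = 55 and x^2 - 55 is irreducible (d = 55 is squarefree, ≠ 1, hence not a square), so deg(m_α) = 2. Thus [Q(α):Q] = 2.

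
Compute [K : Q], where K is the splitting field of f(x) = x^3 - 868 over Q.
[K : Q] = 6

The roots of x^3 - 868 are ∛868, ω∛868, ω^2∛868 where ω = e^(2πi/3) is a primitive cube root of unity, so K = Q(∛868, ω). Now [Q(∛868):Q] = 3 (since 868 is not a perfect cube, x^3 - 868 is irreducible) and [Q(ω):Q] = 2. Both 2 and 3 divide [K:Q], and [K:Q] ≤ 3·2 = 6, so [K:Q] = 6. (Equivalently: Q(∛868) ⊂ R but ω ∉ R, so [K : Q(∛868)] = 2.)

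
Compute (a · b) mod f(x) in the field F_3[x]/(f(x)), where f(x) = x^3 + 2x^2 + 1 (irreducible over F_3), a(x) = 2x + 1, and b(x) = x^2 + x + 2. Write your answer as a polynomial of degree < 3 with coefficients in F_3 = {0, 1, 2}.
a · b ≡ 2x^2 + 2x (mod f(x))

Multiply in F_3[x]: a(x)·b(x) = (2x + 1)·(x^2 + x + 2) = 2x^3 + 2x + 2. This has degree ≥ 3, so divide by f(x) over F_3: 2x^3 + 2x + 2 = (2)·(x^3 + 2x^2 + 1) + (2x^2 + 2x). Hence a·b ≡ 2x^2 + 2x (mod f). (F_3[x]/(f) is a field with 3^3 = 27 elements since f is irreducible of degree 3.)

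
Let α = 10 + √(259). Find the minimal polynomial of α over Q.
m_α(x) = x^2 - 20x - 159

From α - 10 = √(259), squaring gives (α - 10)^2 = 259, i.e. α^2 - 20α + 100 = 259, so α^2 - 20α - 159 = 0. The discriminant of x^2 - 20x - 159 is (-20)^2 - 4·(-159) = 400 + 636 = 1036, and 4·(259) is not a perfect square in Q since 259 is squarefree and ≠ 1. Hence x^2 - 20x - 159 is irreducible over Q and is the minimal polynomial of α.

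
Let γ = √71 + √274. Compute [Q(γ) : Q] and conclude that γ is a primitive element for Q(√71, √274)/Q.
[Q(γ) : Q] = 4 (equivalently, Q(γ) = Q(√71, √274))

Obviously Q(γ) ⊆ Q(√71, √274), and [Q(√71, √274):Q] = 4 (since 71, 274 are distinct squarefree integers > 1 with 19454 not a perfect square). To show equality we compute the minimal polynomial of γ. From γ = √71 + √274: γ^2 = 71 + 2√(19454) + 274 = 345 + 2√(19454), so γ^2 - 345 = 2√(19454); squaring, (γ^2 - 345)^2 = 4·19454, i.e. γ^4 - 690γ^2 + 119025 - 77816 = 0, i.e. γ^4 - 690γ^2 + 41209 = 0. So γ is a root of x^4 - 690x^2 + 41209. This polynomial is irreducible over Q: it has no rational root (each ±√71 ± √274 is irrational), and any factorization into two quadratics over Q would force √(19454) ∈ Q (pairing opposite roots) or √71, √274 ∈ Q (other pairings), all impossible. Hence [Q(γ):Q] = 4 = [Q(√71, √274):Q], so Q(γ) = Q(√71, √274).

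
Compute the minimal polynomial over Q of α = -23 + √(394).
m_α(x) = x^2 + 46x + 135

From α + 23 = √(394), squaring gives (α + 23)^2 = 394, i.e. α^2 + 46α + 529 = 394, so α^2 + 46α + 135 = 0. The discriminant of x^2 + 46x + 135 is (46)^2 - 4·(135) = 2116 - 540 = 1576, and 4·(394) is not a perfect square in Q since 394 is squarefree and ≠ 1. Hence x^2 + 46x + 135 is irreducible over Q and is the minimal polynomial of α.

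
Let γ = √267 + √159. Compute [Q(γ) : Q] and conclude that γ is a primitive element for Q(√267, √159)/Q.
[Q(γ) : Q] = 4 (equivalently, Q(γ) = Q(√267, √159))

Obviously Q(γ) ⊆ Q(√267, √159), and [Q(√267, √159):Q] = 4 (since 267, 159 are distinct squarefree integers > 1 with 42453 not a perfect square). To show equality we compute the minimal polynomial of γ. From γ = √267 + √159: γ^2 = 267 + 2√(42453) + 159 = 426 + 2√(42453), so γ^2 - 426 = 2√(42453); squaring, (γ^2 - 426)^2 = 4·42453, i.e. γ^4 - 852γ^2 + 181476 - 169812 = 0, i.e. γ^4 - 852γ^2 + 11664 = 0. So γ is a root of x^4 - 852x^2 + 11664. This polynomial is irreducible over Q: it has no rational root (each ±√267 ± √159 is irrational), and any factorization into two quadratics over Q would force √(42453) ∈ Q (pairing opposite roots) or √267, √159 ∈ Q (other pairings), all impossible. Hence [Q(γ):Q] = 4 = [Q(√267, √159):Q], so Q(γ) = Q(√267, √159).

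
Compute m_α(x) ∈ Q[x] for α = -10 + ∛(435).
m_α(x) = x^3 + 30x^2 + 300x + 565

Set β = α + 10 = ∛(435), so β^3 = 435. Then (α + 10)^3 - 435 = 0, i.e. α is a root of g(x) = (x + 10)^3 - 435 = x^3 + 30x^2 + 300x + 565. Since g(x) = h(x + 10) where h(x) = x^3 - 435, and h is irreducible over Q (because 435 is not a perfect cube, so h has no rational root, and a monic cubic with no rational root is irreducible), g is also irreducible (irreducibility is preserved under the substitution x → x + 10). Hence m_α(x) = x^3 + 30x^2 + 300x + 565.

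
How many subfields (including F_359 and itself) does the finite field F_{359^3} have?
F_{359^3} has 2 subfields

The subfields of F_{p^n} are exactly the fields F_{p^d} for d | n (each is the fixed field of the unique index-d subgroup of Gal(F_{p^n}/F_p) ≅ Z/nZ). The divisors of n = 3 are {1, 3}, giving 2 subfields: F_{359^1}, F_{359^3}.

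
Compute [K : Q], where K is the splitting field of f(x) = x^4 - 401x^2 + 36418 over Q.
[K : Q] = 4

Solving the quadratic in x^2: x^2 = (401 ± √(401^2 - 4·36418))/2 = (401 ± √15129)/2 = (401 ± 123)/2, giving x^2 = 139 or x^2 = 262. So f(x) = (x^2 - 139)(x^2 - 262) and the roots of f are ±√139, ±√262. Hence the splitting field is K = Q(√139, √262). Since 139 and 262 are distinct squarefree integers > 1, their product 36418 is not a perfect square, so √262 ∉ Q(√139). By the tower law [K:Q] = [Q(√139,√262):Q(√139)] · [Q(√139):Q] = 2 · 2 = 4.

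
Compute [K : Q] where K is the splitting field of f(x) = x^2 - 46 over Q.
[K : Q] = 2

f(x) = x^2 - 46 factors as (x - √46)(x + √46). The splitting field is K = Q(√46). Since 46 is squarefree and > 1, it is not a perfect square, so x^2 - 46 is irreducible over Q and [Q(√46) : Q] = 2. Hence [K : Q] = 2.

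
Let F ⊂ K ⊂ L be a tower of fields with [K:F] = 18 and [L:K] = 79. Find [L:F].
[L:F] = 1422

The tower law says that for any tower of field extensions F ⊂ K ⊂ L with finite degrees, [L:F] = [L:K] · [K:F]. Here this gives [L:F] = 79 · 18 = 1422.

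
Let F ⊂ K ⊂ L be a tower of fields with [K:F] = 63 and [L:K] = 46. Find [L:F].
[L:F] = 2898

The tower law says that for any tower of field extensions F ⊂ K ⊂ L with finite degrees, [L:F] = [L:K] · [K:F]. Here this gives [L:F] = 46 · 63 = 2898.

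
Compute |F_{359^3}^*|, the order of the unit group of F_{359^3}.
|F_{359^3}^*| = 46268278

F_{359^3} has 359^3 = 46268279 elements; its multiplicative group consists of all nonzero elements, so |F_{359^3}^*| = 46268279 - 1 = 46268278. (It is cyclic since any finite subgroup of the multiplicative group of a field is cyclic.)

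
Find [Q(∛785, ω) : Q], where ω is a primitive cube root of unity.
[Q(∛785, ω) : Q] = 6

[Q(∛785):Q] = 3 (min poly x^3 - 785, irreducible since 785 is not a perfect cube). [Q(ω):Q] = 2 (min poly x^2 + x + 1). Since Q(∛785) ⊂ R and ω ∉ R, we have ω ∉ Q(∛785), so x^2 + x + 1 remains irreducible over Q(∛785) and [Q(∛785, ω) : Q(∛785)] = 2. By the tower law, [Q(∛785, ω) : Q] = 3 · 2 = 6. (In fact Q(∛785, ω) is the splitting field of x^3 - 785 over Q.)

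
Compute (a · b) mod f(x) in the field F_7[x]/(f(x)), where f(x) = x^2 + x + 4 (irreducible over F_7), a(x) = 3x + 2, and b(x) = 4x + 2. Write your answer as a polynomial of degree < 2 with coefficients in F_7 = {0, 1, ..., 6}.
a · b ≡ 2x + 5 (mod f(x))

Multiply in F_7[x]: a(x)·b(x) = (3x + 2)·(4x + 2) = 5x^2 + 4. This has degree ≥ 2, so divide by f(x) over F_7: 5x^2 + 4 = (5)·(x^2 + x + 4) + (2x + 5). Hence a·b ≡ 2x + 5 (mod f). (F_7[x]/(f) is a field with 7^2 = 49 elements since f is irreducible of degree 2.)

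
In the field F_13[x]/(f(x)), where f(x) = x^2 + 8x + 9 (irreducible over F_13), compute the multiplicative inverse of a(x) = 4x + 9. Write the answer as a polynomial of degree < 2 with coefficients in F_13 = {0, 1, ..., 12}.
a(x)^(-1) ≡ 11x + 8 (mod f(x))

Since f is irreducible over F_13, F_13[x]/(f) is a field and a(x) ≠ 0 has an inverse. Apply the extended Euclidean algorithm to f(x) and a(x) in F_13[x]: f(x) = (10x + 12)·a(x) + (5). The last nonzero remainder is the constant 5 = gcd(f, a) in F_13. Back-substituting through the division chain expresses 5 = s(x)·a(x) + t(x)·f(x) with s(x) ≡ 3x + 1 (mod f), so (3x + 1)·a(x) ≡ 5 (mod f). Multiplying by 5^(-1) ≡ 8 in F_13 gives a(x)^(-1) ≡ 8·(3x + 1) ≡ 11x + 8 (mod f). Check: (4x + 9)·(11x + 8) = 5x^2 + x + 7 ≡ 1 (mod x^2 + 8x + 9).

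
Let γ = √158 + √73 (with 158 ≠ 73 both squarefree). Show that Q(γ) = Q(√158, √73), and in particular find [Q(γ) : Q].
[Q(γ) : Q] = 4 (equivalently, Q(γ) = Q(√158, √73))

Obviously Q(γ) ⊆ Q(√158, √73), and [Q(√158, √73):Q] = 4 (since 158, 73 are distinct squarefree integers > 1 with 11534 not a perfect square). To show equality we compute the minimal polynomial of γ. From γ = √158 + √73: γ^2 = 158 + 2√(11534) + 73 = 231 + 2√(11534), so γ^2 - 231 = 2√(11534); squaring, (γ^2 - 231)^2 = 4·11534, i.e. γ^4 - 462γ^2 + 53361 - 46136 = 0, i.e. γ^4 - 462γ^2 + 7225 = 0. So γ is a root of x^4 - 462x^2 + 7225. This polynomial is irreducible over Q: it has no rational root (each ±√158 ± √73 is irrational), and any factorization into two quadratics over Q would force √(11534) ∈ Q (pairing opposite roots) or √158, √73 ∈ Q (other pairings), all impossible. Hence [Q(γ):Q] = 4 = [Q(√158, √73):Q], so Q(γ) = Q(√158, √73).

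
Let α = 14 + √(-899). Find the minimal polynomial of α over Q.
m_α(x) = x^2 - 28x + 1095

From α - 14 = √(-899), squaring gives (α - 14)^2 = -899, i.e. α^2 - 28α + 196 = -899, so α^2 - 28α + 1095 = 0. The discriminant of x^2 - 28x + 1095 is (-28)^2 - 4·(1095) = 784 - 4380 = -3596, and 4·(-899) is not a perfect square in Q since -899 is squarefree and ≠ 1. Hence x^2 - 28x + 1095 is irreducible over Q and is the minimal polynomial of α.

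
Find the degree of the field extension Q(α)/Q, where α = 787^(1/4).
[Q(α):Q] = 4

α is a root of x^4 - 787. By Eisenstein's criterion at the prime p = 787 (which divides the constant term 787 but p^2 = 619369 does not, since 787 is squarefree), x^4 - 787 is irreducible over Q. Hence [Q(α):Q] = 4.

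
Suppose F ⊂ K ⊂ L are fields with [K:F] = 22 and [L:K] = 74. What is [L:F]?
[L:F] = 1628

The tower law says that for any tower of field extensions F ⊂ K ⊂ L with finite degrees, [L:F] = [L:K] · [K:F]. Here this gives [L:F] = 74 · 22 = 1628.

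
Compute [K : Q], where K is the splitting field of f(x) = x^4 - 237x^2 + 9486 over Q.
[K : Q] = 4

Solving the quadratic in x^2: x^2 = (237 ± √(237^2 - 4·9486))/2 = (237 ± √18225)/2 = (237 ± 135)/2, giving x^2 = 51 or x^2 = 186. So f(x) = (x^2 - 51)(x^2 - 186) and the roots of f are ±√51, ±√186. Hence the splitting field is K = Q(√51, √186). Since 51 and 186 are distinct squarefree integers > 1, their product 9486 is not a perfect square, so √186 ∉ Q(√51). By the tower law [K:Q] = [Q(√51,√186):Q(√51)] · [Q(√51):Q] = 2 · 2 = 4.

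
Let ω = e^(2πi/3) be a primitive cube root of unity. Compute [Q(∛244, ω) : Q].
[Q(∛244, ω) : Q] = 6

[Q(∛244):Q] = 3 (min poly x^3 - 244, irreducible since 244 is not a perfect cube). [Q(ω):Q] = 2 (min poly x^2 + x + 1). Since Q(∛244) ⊂ R and ω ∉ R, we have ω ∉ Q(∛244), so x^2 + x + 1 remains irreducible over Q(∛244) and [Q(∛244, ω) : Q(∛244)] = 2. By the tower law, [Q(∛244, ω) : Q] = 3 · 2 = 6. (In fact Q(∛244, ω) is the splitting field of x^3 - 244 over Q.)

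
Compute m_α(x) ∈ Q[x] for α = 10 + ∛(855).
m_α(x) = x^3 - 30x^2 + 300x - 1855

Set β = α - 10 = ∛(855), so β^3 = 855. Then (α - 10)^3 - 855 = 0, i.e. α is a root of g(x) = (x - 10)^3 - 855 = x^3 - 30x^2 + 300x - 1855. Since g(x) = h(x - 10) where h(x) = x^3 - 855, and h is irreducible over Q (because 855 is not a perfect cube, so h has no rational root, and a monic cubic with no rational root is irreducible), g is also irreducible (irreducibility is preserved under the substitution x → x - 10). Hence m_α(x) = x^3 - 30x^2 + 300x - 1855.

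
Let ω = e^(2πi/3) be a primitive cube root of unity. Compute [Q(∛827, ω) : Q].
[Q(∛827, ω) : Q] = 6

[Q(∛827):Q] = 3 (min poly x^3 - 827, irreducible since 827 is not a perfect cube). [Q(ω):Q] = 2 (min poly x^2 + x + 1). Since Q(∛827) ⊂ R and ω ∉ R, we have ω ∉ Q(∛827), so x^2 + x + 1 remains irreducible over Q(∛827) and [Q(∛827, ω) : Q(∛827)] = 2. By the tower law, [Q(∛827, ω) : Q] = 3 · 2 = 6. (In fact Q(∛827, ω) is the splitting field of x^3 - 827 over Q.)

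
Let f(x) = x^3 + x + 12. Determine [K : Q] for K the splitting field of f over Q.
[K : Q] = 6

By the rational root test, any rational root of the monic integer polynomial f(x) = x^3 + x + 12 must be an integer dividing the constant term 12, i.e. one of ±{1, 2, 3, 4, 6, 12}. Evaluating: f(1) = 14, f(-1) = 10, f(2) = 22, f(-2) = 2, f(3) = 42, f(-3) = -18, f(4) = 80, f(-4) = -56, f(6) = 234, f(-6) = -210, f(12) = 1752, f(-12) = -1728; none is 0, so f has no rational root and is therefore irreducible over Q (a cubic with no linear factor over a field is irreducible). For an irreducible cubic, the Galois group is A_3 or S_3 according as the discriminant disc(f) = -4a^3 - 27b^2 = -4·(1)^3 - 27·(12)^2 = -3892 is or is not a square in Q. Here disc(f) = -3892 is not a perfect square in Q, so the Galois group of f over Q is not contained in A_3 and must be all of S_3. The splitting field has degree |S_3| = 6 over Q, so [K : Q] = 6.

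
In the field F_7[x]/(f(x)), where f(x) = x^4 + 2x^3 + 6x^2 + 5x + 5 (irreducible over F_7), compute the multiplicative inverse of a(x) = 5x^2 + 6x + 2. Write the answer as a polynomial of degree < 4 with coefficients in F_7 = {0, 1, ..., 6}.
a(x)^(-1) ≡ 6x^3 + 6x^2 + 5x + 5 (mod f(x))

Since f is irreducible over F_7, F_7[x]/(f) is a field and a(x) ≠ 0 has an inverse. Apply the extended Euclidean algorithm to f(x) and a(x) in F_7[x]: f(x) = (3x^2 + x + 3)·a(x) + (6x + 6);  a(x) = (2x + 6)·(6x + 6) + (1). The last nonzero remainder is the constant 1 = gcd(f, a) in F_7. Back-substituting through the division chain expresses 1 = s(x)·a(x) + t(x)·f(x) with s(x) ≡ 6x^3 + 6x^2 + 5x + 5 (mod f), so a(x)^(-1) ≡ s(x) = 6x^3 + 6x^2 + 5x + 5 (mod f). Check: (5x^2 + 6x + 2)·(6x^3 + 6x^2 + 5x + 5) = 2x^5 + 3x^4 + 3x^3 + 4x^2 + 5x + 3 ≡ 1 (mod x^4 + 2x^3 + 6x^2 + 5x + 5).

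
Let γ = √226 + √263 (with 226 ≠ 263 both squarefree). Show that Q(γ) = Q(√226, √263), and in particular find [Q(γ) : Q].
[Q(γ) : Q] = 4 (equivalently, Q(γ) = Q(√226, √263))

Obviously Q(γ) ⊆ Q(√226, √263), and [Q(√226, √263):Q] = 4 (since 226, 263 are distinct squarefree integers > 1 with 59438 not a perfect square). To show equality we compute the minimal polynomial of γ. From γ = √226 + √263: γ^2 = 226 + 2√(59438) + 263 = 489 + 2√(59438), so γ^2 - 489 = 2√(59438); squaring, (γ^2 - 489)^2 = 4·59438, i.e. γ^4 - 978γ^2 + 239121 - 237752 = 0, i.e. γ^4 - 978γ^2 + 1369 = 0. So γ is a root of x^4 - 978x^2 + 1369. This polynomial is irreducible over Q: it has no rational root (each ±√226 ± √263 is irrational), and any factorization into two quadratics over Q would force √(59438) ∈ Q (pairing opposite roots) or √226, √263 ∈ Q (other pairings), all impossible. Hence [Q(γ):Q] = 4 = [Q(√226, √263):Q], so Q(γ) = Q(√226, √263).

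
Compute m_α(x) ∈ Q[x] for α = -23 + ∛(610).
m_α(x) = x^3 + 69x^2 + 1587x + 11557

Set β = α + 23 = ∛(610), so β^3 = 610. Then (α + 23)^3 - 610 = 0, i.e. α is a root of g(x) = (x + 23)^3 - 610 = x^3 + 69x^2 + 1587x + 11557. Since g(x) = h(x + 23) where h(x) = x^3 - 610, and h is irreducible over Q (because 610 is not a perfect cube, so h has no rational root, and a monic cubic with no rational root is irreducible), g is also irreducible (irreducibility is preserved under the substitution x → x + 23). Hence m_α(x) = x^3 + 69x^2 + 1587x + 11557.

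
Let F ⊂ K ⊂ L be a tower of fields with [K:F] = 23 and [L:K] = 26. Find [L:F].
[L:F] = 598

The tower law says that for any tower of field extensions F ⊂ K ⊂ L with finite degrees, [L:F] = [L:K] · [K:F]. Here this gives [L:F] = 26 · 23 = 598.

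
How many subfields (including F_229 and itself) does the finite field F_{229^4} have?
F_{229^4} has 3 subfields

The subfields of F_{p^n} are exactly the fields F_{p^d} for d | n (each is the fixed field of the unique index-d subgroup of Gal(F_{p^n}/F_p) ≅ Z/nZ). The divisors of n = 4 are {1, 2, 4}, giving 3 subfields: F_{229^1}, F_{229^2}, F_{229^4}.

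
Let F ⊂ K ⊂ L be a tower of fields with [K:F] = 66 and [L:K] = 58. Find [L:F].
[L:F] = 3828

The tower law says that for any tower of field extensions F ⊂ K ⊂ L with finite degrees, [L:F] = [L:K] · [K:F]. Here this gives [L:F] = 58 · 66 = 3828.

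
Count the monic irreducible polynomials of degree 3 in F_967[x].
There are 301410032 monic irreducible polynomials of degree 3 over F_967

Each element of F_{967^3} that lies in no proper subfield is a root of exactly one monic irreducible of degree 3 over F_967, and each such polynomial has 3 distinct roots in F_{967^3}. By Möbius inversion the count is N_967(3) = (1/3) Σ_{d|3} μ(3/d) · 967^d = (1/3)(μ(3)·967^1 + μ(1)·967^3) = 904230096/3 = 301410032.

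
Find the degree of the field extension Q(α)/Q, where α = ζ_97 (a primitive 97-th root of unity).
[Q(α):Q] = 96

The minimal polynomial of ζ_97 over Q is the 97-th cyclotomic polynomial Φ_97(x), which is irreducible over Q and has degree φ(97) = 96. Hence [Q(α):Q] = φ(97) = 96.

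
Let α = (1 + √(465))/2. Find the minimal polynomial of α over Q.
m_α(x) = x^2 - x - 116

From 2α - 1 = √(465), squaring gives (2α - 1)^2 = 465, i.e. 4α^2 - 4α + 1 = 465, so α^2 - α + (1 - 465)/4 = 0. Since 465 ≡ 1 (mod 4), (1 - 465)/4 = -116 ∈ Z. The polynomial x^2 - x - 116 has discriminant 1 - 4·(-116) = 465, which is not a perfect square in Q (d = 465 is squarefree and ≠ 1), so x^2 - x - 116 is irreducible over Q. It is the minimal polynomial of α.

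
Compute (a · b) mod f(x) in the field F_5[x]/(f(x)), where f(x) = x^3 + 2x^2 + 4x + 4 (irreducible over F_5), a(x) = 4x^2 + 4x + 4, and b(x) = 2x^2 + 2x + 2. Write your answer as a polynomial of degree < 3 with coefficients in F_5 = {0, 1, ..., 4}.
a · b ≡ 2x^2 + 4x + 3 (mod f(x))

Multiply in F_5[x]: a(x)·b(x) = (4x^2 + 4x + 4)·(2x^2 + 2x + 2) = 3x^4 + x^3 + 4x^2 + x + 3. This has degree ≥ 3, so divide by f(x) over F_5: 3x^4 + x^3 + 4x^2 + x + 3 = (3x)·(x^3 + 2x^2 + 4x + 4) + (2x^2 + 4x + 3). Hence a·b ≡ 2x^2 + 4x + 3 (mod f). (F_5[x]/(f) is a field with 5^3 = 125 elements since f is irreducible of degree 3.)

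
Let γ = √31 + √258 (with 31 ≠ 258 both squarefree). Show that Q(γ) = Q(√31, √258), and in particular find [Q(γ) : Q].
[Q(γ) : Q] = 4 (equivalently, Q(γ) = Q(√31, √258))

Obviously Q(γ) ⊆ Q(√31, √258), and [Q(√31, √258):Q] = 4 (since 31, 258 are distinct squarefree integers > 1 with 7998 not a perfect square). To show equality we compute the minimal polynomial of γ. From γ = √31 + √258: γ^2 = 31 + 2√(7998) + 258 = 289 + 2√(7998), so γ^2 - 289 = 2√(7998); squaring, (γ^2 - 289)^2 = 4·7998, i.e. γ^4 - 578γ^2 + 83521 - 31992 = 0, i.e. γ^4 - 578γ^2 + 51529 = 0. So γ is a root of x^4 - 578x^2 + 51529. This polynomial is irreducible over Q: it has no rational root (each ±√31 ± √258 is irrational), and any factorization into two quadratics over Q would force √(7998) ∈ Q (pairing opposite roots) or √31, √258 ∈ Q (other pairings), all impossible. Hence [Q(γ):Q] = 4 = [Q(√31, √258):Q], so Q(γ) = Q(√31, √258).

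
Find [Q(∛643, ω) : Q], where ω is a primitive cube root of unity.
[Q(∛643, ω) : Q] = 6

[Q(∛643):Q] = 3 (min poly x^3 - 643, irreducible since 643 is not a perfect cube). [Q(ω):Q] = 2 (min poly x^2 + x + 1). Since Q(∛643) ⊂ R and ω ∉ R, we have ω ∉ Q(∛643), so x^2 + x + 1 remains irreducible over Q(∛643) and [Q(∛643, ω) : Q(∛643)] = 2. By the tower law, [Q(∛643, ω) : Q] = 3 · 2 = 6. (In fact Q(∛643, ω) is the splitting field of x^3 - 643 over Q.)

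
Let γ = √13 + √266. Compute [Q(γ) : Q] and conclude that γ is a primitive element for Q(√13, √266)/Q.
[Q(γ) : Q] = 4 (equivalently, Q(γ) = Q(√13, √266))

Obviously Q(γ) ⊆ Q(√13, √266), and [Q(√13, √266):Q] = 4 (since 13, 266 are distinct squarefree integers > 1 with 3458 not a perfect square). To show equality we compute the minimal polynomial of γ. From γ = √13 + √266: γ^2 = 13 + 2√(3458) + 266 = 279 + 2√(3458), so γ^2 - 279 = 2√(3458); squaring, (γ^2 - 279)^2 = 4·3458, i.e. γ^4 - 558γ^2 + 77841 - 13832 = 0, i.e. γ^4 - 558γ^2 + 64009 = 0. So γ is a root of x^4 - 558x^2 + 64009. This polynomial is irreducible over Q: it has no rational root (each ±√13 ± √266 is irrational), and any factorization into two quadratics over Q would force √(3458) ∈ Q (pairing opposite roots) or √13, √266 ∈ Q (other pairings), all impossible. Hence [Q(γ):Q] = 4 = [Q(√13, √266):Q], so Q(γ) = Q(√13, √266).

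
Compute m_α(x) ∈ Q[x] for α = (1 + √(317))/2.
m_α(x) = x^2 - x - 79

From 2α - 1 = √(317), squaring gives (2α - 1)^2 = 317, i.e. 4α^2 - 4α + 1 = 317, so α^2 - α + (1 - 317)/4 = 0. Since 317 ≡ 1 (mod 4), (1 - 317)/4 = -79 ∈ Z. The polynomial x^2 - x - 79 has discriminant 1 - 4·(-79) = 317, which is not a perfect square in Q (d = 317 is squarefree and ≠ 1), so x^2 - x - 79 is irreducible over Q. It is the minimal polynomial of α.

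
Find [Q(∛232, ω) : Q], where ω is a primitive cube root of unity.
[Q(∛232, ω) : Q] = 6

[Q(∛232):Q] = 3 (min poly x^3 - 232, irreducible since 232 is not a perfect cube). [Q(ω):Q] = 2 (min poly x^2 + x + 1). Since Q(∛232) ⊂ R and ω ∉ R, we have ω ∉ Q(∛232), so x^2 + x + 1 remains irreducible over Q(∛232) and [Q(∛232, ω) : Q(∛232)] = 2. By the tower law, [Q(∛232, ω) : Q] = 3 · 2 = 6. (In fact Q(∛232, ω) is the splitting field of x^3 - 232 over Q.)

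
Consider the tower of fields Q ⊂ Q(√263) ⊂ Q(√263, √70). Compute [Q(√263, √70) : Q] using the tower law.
[Q(√263, √70) : Q] = 4

[Q(√263):Q] = 2 (min poly x^2 - 263, irreducible since 263 is squarefree > 1). For the top step, suppose √70 ∈ Q(√263), say √70 = c + d√263 with c, d ∈ Q. Squaring: 70 = c^2 + 263d^2 + 2cd√263. Since √263 ∉ Q this forces 2cd = 0. If d = 0 then √70 = c ∈ Q, contradicting 70 squarefree > 1. If c = 0 then 70 = 263d^2, so 263·70 = (263d)^2 is a perfect square in Q — but 263·70 = 18410 is not a perfect square (since 263 and 70 are distinct squarefree integers). Contradiction. Hence √70 ∉ Q(√263), so x^2 - 70 stays irreducible over Q(√263) and [Q(√263, √70) : Q(√263)] = 2. By the tower law, [Q(√263, √70) : Q] = 2 · 2 = 4.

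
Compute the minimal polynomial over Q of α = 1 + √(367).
m_α(x) = x^2 - 2x - 366

From α - 1 = √(367), squaring gives (α - 1)^2 = 367, i.e. α^2 - 2α + 1 = 367, so α^2 - 2α - 366 = 0. The discriminant of x^2 - 2x - 366 is (-2)^2 - 4·(-366) = 4 + 1464 = 1468, and 4·(367) is not a perfect square in Q since 367 is squarefree and ≠ 1. Hence x^2 - 2x - 366 is irreducible over Q and is the minimal polynomial of α.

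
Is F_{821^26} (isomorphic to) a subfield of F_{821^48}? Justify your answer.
No: F_{821^26} is not a subfield of F_{821^48}

F_{p^m} embeds in F_{p^n} iff m | n. Here 26 ∤ 48 (since 48 = 1·26 + 22 with remainder 22 ≠ 0), so F_{821^26} is not a subfield of F_{821^48}. Equivalently: if it were, the tower law would give 26 = [F_{821^26}:F_821] dividing [F_{821^48}:F_821] = 48, contradiction.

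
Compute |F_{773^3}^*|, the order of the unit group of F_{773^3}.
|F_{773^3}^*| = 461889916

F_{773^3} has 773^3 = 461889917 elements; its multiplicative group consists of all nonzero elements, so |F_{773^3}^*| = 461889917 - 1 = 461889916. (It is cyclic since any finite subgroup of the multiplicative group of a field is cyclic.)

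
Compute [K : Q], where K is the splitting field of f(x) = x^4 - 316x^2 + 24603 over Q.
[K : Q] = 4

Solving the quadratic in x^2: x^2 = (316 ± √(316^2 - 4·24603))/2 = (316 ± √1444)/2 = (316 ± 38)/2, giving x^2 = 177 or x^2 = 139. So f(x) = (x^2 - 177)(x^2 - 139) and the roots of f are ±√177, ±√139. Hence the splitting field is K = Q(√177, √139). Since 177 and 139 are distinct squarefree integers > 1, their product 24603 is not a perfect square, so √139 ∉ Q(√177). By the tower law [K:Q] = [Q(√177,√139):Q(√177)] · [Q(√177):Q] = 2 · 2 = 4.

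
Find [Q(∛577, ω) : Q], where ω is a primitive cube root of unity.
[Q(∛577, ω) : Q] = 6

[Q(∛577):Q] = 3 (min poly x^3 - 577, irreducible since 577 is not a perfect cube). [Q(ω):Q] = 2 (min poly x^2 + x + 1). Since Q(∛577) ⊂ R and ω ∉ R, we have ω ∉ Q(∛577), so x^2 + x + 1 remains irreducible over Q(∛577) and [Q(∛577, ω) : Q(∛577)] = 2. By the tower law, [Q(∛577, ω) : Q] = 3 · 2 = 6. (In fact Q(∛577, ω) is the splitting field of x^3 - 577 over Q.)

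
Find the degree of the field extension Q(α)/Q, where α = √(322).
[Q(α):Q] = 2

[Q(α):Q] equals the degree of the minimal polynomial of α. Here α^2 = 322 and x^2 - 322 is irreducible (d = 322 is squarefree, ≠ 1, hence not a square), so deg(m_α) = 2. Thus [Q(α):Q] = 2.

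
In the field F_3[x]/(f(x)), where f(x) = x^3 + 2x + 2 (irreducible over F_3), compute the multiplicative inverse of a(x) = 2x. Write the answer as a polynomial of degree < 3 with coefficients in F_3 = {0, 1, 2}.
a(x)^(-1) ≡ 2x^2 + 1 (mod f(x))

Since f is irreducible over F_3, F_3[x]/(f) is a field and a(x) ≠ 0 has an inverse. Apply the extended Euclidean algorithm to f(x) and a(x) in F_3[x]: f(x) = (2x^2 + 1)·a(x) + (2). The last nonzero remainder is the constant 2 = gcd(f, a) in F_3. Back-substituting through the division chain expresses 2 = s(x)·a(x) + t(x)·f(x) with s(x) ≡ x^2 + 2 (mod f), so (x^2 + 2)·a(x) ≡ 2 (mod f). Multiplying by 2^(-1) ≡ 2 in F_3 gives a(x)^(-1) ≡ 2·(x^2 + 2) ≡ 2x^2 + 1 (mod f). Check: (2x)·(2x^2 + 1) = x^3 + 2x ≡ 1 (mod x^3 + 2x + 2).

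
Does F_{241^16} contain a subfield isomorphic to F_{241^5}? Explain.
No: F_{241^5} is not a subfield of F_{241^16}

F_{p^m} embeds in F_{p^n} iff m | n. Here 5 ∤ 16 (since 16 = 3·5 + 1 with remainder 1 ≠ 0), so F_{241^5} is not a subfield of F_{241^16}. Equivalently: if it were, the tower law would give 5 = [F_{241^5}:F_241] dividing [F_{241^16}:F_241] = 16, contradiction.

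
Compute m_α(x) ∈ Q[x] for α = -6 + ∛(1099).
m_α(x) = x^3 + 18x^2 + 108x - 883

Set β = α + 6 = ∛(1099), so β^3 = 1099. Then (α + 6)^3 - 1099 = 0, i.e. α is a root of g(x) = (x + 6)^3 - 1099 = x^3 + 18x^2 + 108x - 883. Since g(x) = h(x + 6) where h(x) = x^3 - 1099, and h is irreducible over Q (because 1099 is not a perfect cube, so h has no rational root, and a monic cubic with no rational root is irreducible), g is also irreducible (irreducibility is preserved under the substitution x → x + 6). Hence m_α(x) = x^3 + 18x^2 + 108x - 883.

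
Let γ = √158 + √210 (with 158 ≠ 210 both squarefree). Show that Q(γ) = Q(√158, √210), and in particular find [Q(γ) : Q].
[Q(γ) : Q] = 4 (equivalently, Q(γ) = Q(√158, √210))

Obviously Q(γ) ⊆ Q(√158, √210), and [Q(√158, √210):Q] = 4 (since 158, 210 are distinct squarefree integers > 1 with 33180 not a perfect square). To show equality we compute the minimal polynomial of γ. From γ = √158 + √210: γ^2 = 158 + 2√(33180) + 210 = 368 + 2√(33180), so γ^2 - 368 = 2√(33180); squaring, (γ^2 - 368)^2 = 4·33180, i.e. γ^4 - 736γ^2 + 135424 - 132720 = 0, i.e. γ^4 - 736γ^2 + 2704 = 0. So γ is a root of x^4 - 736x^2 + 2704. This polynomial is irreducible over Q: it has no rational root (each ±√158 ± √210 is irrational), and any factorization into two quadratics over Q would force √(33180) ∈ Q (pairing opposite roots) or √158, √210 ∈ Q (other pairings), all impossible. Hence [Q(γ):Q] = 4 = [Q(√158, √210):Q], so Q(γ) = Q(√158, √210).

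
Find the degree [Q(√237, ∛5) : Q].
[Q(√237, ∛5) : Q] = 6

Let L = Q(√237, ∛5). Since Q(√237) ⊂ L and [Q(√237):Q] = 2, the tower law gives 2 | [L:Q]. Likewise Q(∛5) ⊂ L with [Q(∛5):Q] = 3 (because 5 is not a perfect cube), so 3 | [L:Q]. As gcd(2,3) = 1, [L:Q] is divisible by 6. Conversely L is generated over Q by √237 and ∛5, so [L:Q] ≤ 2·3 = 6. Therefore [Q(√237, ∛5) : Q] = 6.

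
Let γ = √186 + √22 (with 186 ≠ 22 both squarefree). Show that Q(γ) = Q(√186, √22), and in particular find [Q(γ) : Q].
[Q(γ) : Q] = 4 (equivalently, Q(γ) = Q(√186, √22))

Obviously Q(γ) ⊆ Q(√186, √22), and [Q(√186, √22):Q] = 4 (since 186, 22 are distinct squarefree integers > 1 with 4092 not a perfect square). To show equality we compute the minimal polynomial of γ. From γ = √186 + √22: γ^2 = 186 + 2√(4092) + 22 = 208 + 2√(4092), so γ^2 - 208 = 2√(4092); squaring, (γ^2 - 208)^2 = 4·4092, i.e. γ^4 - 416γ^2 + 43264 - 16368 = 0, i.e. γ^4 - 416γ^2 + 26896 = 0. So γ is a root of x^4 - 416x^2 + 26896. This polynomial is irreducible over Q: it has no rational root (each ±√186 ± √22 is irrational), and any factorization into two quadratics over Q would force √(4092) ∈ Q (pairing opposite roots) or √186, √22 ∈ Q (other pairings), all impossible. Hence [Q(γ):Q] = 4 = [Q(√186, √22):Q], so Q(γ) = Q(√186, √22).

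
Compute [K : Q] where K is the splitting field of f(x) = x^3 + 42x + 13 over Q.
[K : Q] = 6

By the rational root test, any rational root of the monic integer polynomial f(x) = x^3 + 42x + 13 must be an integer dividing the constant term 13, i.e. one of ±{1, 13}. Evaluating: f(1) = 56, f(-1) = -30, f(13) = 2756, f(-13) = -2730; none is 0, so f has no rational root and is therefore irreducible over Q (a cubic with no linear factor over a field is irreducible). For an irreducible cubic, the Galois group is A_3 or S_3 according as the discriminant disc(f) = -4a^3 - 27b^2 = -4·(42)^3 - 27·(13)^2 = -300915 is or is not a square in Q. Here disc(f) = -300915 is not a perfect square in Q, so the Galois group of f over Q is not contained in A_3 and must be all of S_3. The splitting field has degree |S_3| = 6 over Q, so [K : Q] = 6.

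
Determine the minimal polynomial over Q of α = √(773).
m_α(x) = x^2 - 773

α satisfies α^2 - 773 = 0, so x^2 - 773 annihilates α. Since d = 773 is squarefree and ≠ 1, it is not a perfect square in Q, so x^2 - 773 has no rational root and is therefore irreducible over Q (a degree-2 polynomial over a field is irreducible iff it has no root). Hence m_α(x) = x^2 - 773.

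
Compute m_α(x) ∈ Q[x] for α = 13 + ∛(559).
m_α(x) = x^3 - 39x^2 + 507x - 2756

Set β = α - 13 = ∛(559), so β^3 = 559. Then (α - 13)^3 - 559 = 0, i.e. α is a root of g(x) = (x - 13)^3 - 559 = x^3 - 39x^2 + 507x - 2756. Since g(x) = h(x - 13) where h(x) = x^3 - 559, and h is irreducible over Q (because 559 is not a perfect cube, so h has no rational root, and a monic cubic with no rational root is irreducible), g is also irreducible (irreducibility is preserved under the substitution x → x - 13). Hence m_α(x) = x^3 - 39x^2 + 507x - 2756.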